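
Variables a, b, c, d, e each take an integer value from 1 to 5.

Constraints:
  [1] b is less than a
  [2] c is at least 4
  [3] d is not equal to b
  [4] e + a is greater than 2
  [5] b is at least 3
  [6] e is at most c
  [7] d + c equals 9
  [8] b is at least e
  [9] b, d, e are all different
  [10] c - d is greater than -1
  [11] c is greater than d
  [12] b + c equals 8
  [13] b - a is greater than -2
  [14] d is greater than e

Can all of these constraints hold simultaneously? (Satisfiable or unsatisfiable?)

Satisfiable

One satisfying assignment is a = 4, b = 3, c = 5, d = 4, e = 1.
For the less obvious constraints — constraint 4: e + a = 5; constraint 7: d + c = 9; constraint 10: c - d = 1 — and the others hold by inspection.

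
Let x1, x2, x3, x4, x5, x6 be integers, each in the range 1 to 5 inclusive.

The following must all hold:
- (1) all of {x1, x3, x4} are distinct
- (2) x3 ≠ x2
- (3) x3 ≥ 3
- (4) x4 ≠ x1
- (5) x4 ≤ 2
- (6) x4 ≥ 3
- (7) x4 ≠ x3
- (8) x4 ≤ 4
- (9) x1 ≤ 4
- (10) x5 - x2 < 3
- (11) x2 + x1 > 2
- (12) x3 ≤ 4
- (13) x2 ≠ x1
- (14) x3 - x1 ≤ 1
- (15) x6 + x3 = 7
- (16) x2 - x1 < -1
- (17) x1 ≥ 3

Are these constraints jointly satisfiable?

Constraints 3, 6, 8, 9, 12, and 17 confine each of x1, x3, x4 to the 2 values {3, 4}.
Constraint 1 requires all 3 of them to be distinct, but only 2 values are available — impossible by the pigeonhole principle.

Unsatisfiable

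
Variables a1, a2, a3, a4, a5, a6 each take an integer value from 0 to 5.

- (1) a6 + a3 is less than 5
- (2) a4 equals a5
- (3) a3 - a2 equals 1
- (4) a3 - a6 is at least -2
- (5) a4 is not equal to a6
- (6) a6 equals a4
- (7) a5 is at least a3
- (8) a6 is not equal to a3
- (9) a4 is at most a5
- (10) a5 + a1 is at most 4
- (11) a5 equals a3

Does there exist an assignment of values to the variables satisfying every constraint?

From constraints 2, 6, and 11, a6 = a4 = a5 = a3, so a6 = a3. But constraint 8 says a6 ≠ a3. Contradiction.

Unsatisfiable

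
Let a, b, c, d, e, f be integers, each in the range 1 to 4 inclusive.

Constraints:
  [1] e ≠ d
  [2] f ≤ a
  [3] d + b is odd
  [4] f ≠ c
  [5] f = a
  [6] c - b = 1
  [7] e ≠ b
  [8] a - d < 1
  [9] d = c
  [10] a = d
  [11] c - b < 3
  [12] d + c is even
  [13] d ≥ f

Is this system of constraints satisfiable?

From constraints 5, 9, and 10, f = a = d = c, so f = c. But constraint 4 says f ≠ c. Contradiction.

Unsatisfiable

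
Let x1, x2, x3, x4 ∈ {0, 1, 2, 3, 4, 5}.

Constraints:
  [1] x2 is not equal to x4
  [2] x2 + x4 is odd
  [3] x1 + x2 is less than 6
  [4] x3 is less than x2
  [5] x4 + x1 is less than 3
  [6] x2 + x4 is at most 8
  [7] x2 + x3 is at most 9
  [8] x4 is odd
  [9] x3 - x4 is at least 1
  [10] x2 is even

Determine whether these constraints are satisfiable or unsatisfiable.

Satisfiable

The assignment x1 = 1, x2 = 4, x3 = 2, x4 = 1 works:
  constraint 3 holds since x1 + x2 = 5.
  constraint 5 holds since x4 + x1 = 2.
The rest check out directly.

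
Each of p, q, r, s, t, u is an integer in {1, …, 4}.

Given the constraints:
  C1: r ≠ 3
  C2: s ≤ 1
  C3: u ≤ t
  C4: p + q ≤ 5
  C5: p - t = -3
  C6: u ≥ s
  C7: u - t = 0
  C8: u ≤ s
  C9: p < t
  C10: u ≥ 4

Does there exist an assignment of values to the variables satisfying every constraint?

From constraints 8 and 10: s ≥ u and u ≥ 4, so s ≥ 4. From constraint 2: s ≤ 1. But 1 < 4, so no value of s works.

Unsatisfiable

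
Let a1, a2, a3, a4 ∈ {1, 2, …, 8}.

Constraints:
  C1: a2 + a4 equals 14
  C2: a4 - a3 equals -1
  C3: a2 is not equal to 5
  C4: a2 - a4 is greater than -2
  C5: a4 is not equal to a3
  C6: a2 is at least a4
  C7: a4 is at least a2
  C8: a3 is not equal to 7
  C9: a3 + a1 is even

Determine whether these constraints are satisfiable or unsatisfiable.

Setting (a1, a2, a3, a4) = (8, 7, 8, 7) satisfies everything: constraint 1: a2 + a4 = 14; constraint 2: a4 - a3 = -1; constraint 4: a2 - a4 = 0, and the others follow.

Satisfiable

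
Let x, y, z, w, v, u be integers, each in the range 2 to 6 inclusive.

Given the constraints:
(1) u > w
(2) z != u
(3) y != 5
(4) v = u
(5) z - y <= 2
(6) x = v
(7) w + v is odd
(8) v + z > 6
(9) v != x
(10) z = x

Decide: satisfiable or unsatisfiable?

Unsatisfiable

From constraints 4, 6, and 10, z = x = v = u, so z = u. But constraint 2 says z ≠ u. Contradiction.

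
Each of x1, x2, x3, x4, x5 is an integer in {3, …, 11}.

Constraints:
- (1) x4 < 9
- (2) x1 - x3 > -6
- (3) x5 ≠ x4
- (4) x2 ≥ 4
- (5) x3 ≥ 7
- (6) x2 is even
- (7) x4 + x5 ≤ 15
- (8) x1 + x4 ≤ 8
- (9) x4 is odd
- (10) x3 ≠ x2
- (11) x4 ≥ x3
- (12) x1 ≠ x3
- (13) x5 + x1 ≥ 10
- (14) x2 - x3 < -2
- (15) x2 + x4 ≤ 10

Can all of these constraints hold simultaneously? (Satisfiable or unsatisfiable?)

Unsatisfiable

From constraint 4: x2 ≥ 4. From constraints 5 and 11: x4 ≥ x3 ≥ 7. Hence x2 + x4 ≥ 11. But constraint 15 requires x2 + x4 ≤ 10, and 10 < 11. Contradiction.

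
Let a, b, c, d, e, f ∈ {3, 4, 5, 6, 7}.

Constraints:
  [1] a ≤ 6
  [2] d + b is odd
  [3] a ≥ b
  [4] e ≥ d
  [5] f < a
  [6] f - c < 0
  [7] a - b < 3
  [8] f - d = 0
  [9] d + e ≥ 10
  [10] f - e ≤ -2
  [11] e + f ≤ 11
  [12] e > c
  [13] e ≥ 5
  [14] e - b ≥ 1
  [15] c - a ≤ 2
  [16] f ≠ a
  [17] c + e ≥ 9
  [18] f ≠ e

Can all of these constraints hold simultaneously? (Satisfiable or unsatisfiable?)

Try a = 5, b = 5, c = 5, d = 4, e = 7, f = 4.
Check constraint 6: f - c = -1; constraint 7: a - b = 0; constraint 8: f - d = 0. The remaining constraints are straightforward to verify.

Satisfiable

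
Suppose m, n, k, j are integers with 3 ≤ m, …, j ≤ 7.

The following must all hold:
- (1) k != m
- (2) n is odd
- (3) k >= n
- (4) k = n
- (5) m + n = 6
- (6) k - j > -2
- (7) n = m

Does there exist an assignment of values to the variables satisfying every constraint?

Unsatisfiable

From constraints 4 and 7, k = n = m, so k = m. But constraint 1 says k ≠ m. Contradiction.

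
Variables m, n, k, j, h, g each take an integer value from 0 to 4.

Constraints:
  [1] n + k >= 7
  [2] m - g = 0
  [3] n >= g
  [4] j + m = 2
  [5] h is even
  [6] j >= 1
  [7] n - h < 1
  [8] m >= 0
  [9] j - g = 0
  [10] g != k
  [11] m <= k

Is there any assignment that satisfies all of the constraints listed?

Take m = 1, n = 3, k = 4, j = 1, h = 4, g = 1. Then constraint 1: n + k = 7; constraint 2: m - g = 0; constraint 4: j + m = 2, and every other listed constraint is also met.

Satisfiable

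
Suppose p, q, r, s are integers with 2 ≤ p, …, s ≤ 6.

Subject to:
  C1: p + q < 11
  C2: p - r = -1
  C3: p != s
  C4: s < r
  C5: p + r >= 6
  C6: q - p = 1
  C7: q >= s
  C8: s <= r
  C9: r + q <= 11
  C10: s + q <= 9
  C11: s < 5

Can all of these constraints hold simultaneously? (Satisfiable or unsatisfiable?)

Satisfiable

One satisfying assignment is p = 4, q = 5, r = 5, s = 2.
For the less obvious constraints — constraint 1: p + q = 9; constraint 2: p - r = -1 — and the others hold by inspection.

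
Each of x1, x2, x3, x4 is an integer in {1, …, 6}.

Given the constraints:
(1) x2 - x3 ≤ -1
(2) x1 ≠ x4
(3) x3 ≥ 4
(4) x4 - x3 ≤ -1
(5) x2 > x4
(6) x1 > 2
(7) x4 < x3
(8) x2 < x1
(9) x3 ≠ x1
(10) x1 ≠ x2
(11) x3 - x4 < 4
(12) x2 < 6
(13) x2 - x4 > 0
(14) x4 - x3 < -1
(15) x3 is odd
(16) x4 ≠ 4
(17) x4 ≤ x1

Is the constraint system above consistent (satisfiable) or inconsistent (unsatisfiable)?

Take x1 = 6, x2 = 4, x3 = 5, x4 = 3. Then constraint 1: x2 - x3 = -1; constraint 4: x4 - x3 = -2, and every other listed constraint is also met.

Satisfiable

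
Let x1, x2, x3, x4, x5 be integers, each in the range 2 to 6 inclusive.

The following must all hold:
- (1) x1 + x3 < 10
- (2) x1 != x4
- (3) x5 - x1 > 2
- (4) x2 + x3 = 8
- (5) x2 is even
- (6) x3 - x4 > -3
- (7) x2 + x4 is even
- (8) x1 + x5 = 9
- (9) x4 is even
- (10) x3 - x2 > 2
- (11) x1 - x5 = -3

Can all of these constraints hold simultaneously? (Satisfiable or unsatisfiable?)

Satisfiable

Take x1 = 3, x2 = 2, x3 = 6, x4 = 6, x5 = 6. Then constraint 1: x1 + x3 = 9; constraint 3: x5 - x1 = 3; constraint 4: x2 + x3 = 8, and every other listed constraint is also met.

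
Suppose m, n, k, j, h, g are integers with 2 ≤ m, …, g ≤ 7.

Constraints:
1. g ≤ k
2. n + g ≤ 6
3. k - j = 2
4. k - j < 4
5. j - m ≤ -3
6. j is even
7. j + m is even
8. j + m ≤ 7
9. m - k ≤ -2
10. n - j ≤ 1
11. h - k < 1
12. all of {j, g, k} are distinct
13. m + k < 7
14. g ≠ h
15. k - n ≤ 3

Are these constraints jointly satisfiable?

Constraints 5, 9, 10, and 15 give n − k ≥ -3, k − m ≥ 2, m − j ≥ 3, j − n ≥ -1.
Adding all 4 inequalities: the left sides telescope to 0, and the right sides sum to (-3) + 2 + 3 + (-1) = 1. So 0 ≥ 1, which is false.

Unsatisfiable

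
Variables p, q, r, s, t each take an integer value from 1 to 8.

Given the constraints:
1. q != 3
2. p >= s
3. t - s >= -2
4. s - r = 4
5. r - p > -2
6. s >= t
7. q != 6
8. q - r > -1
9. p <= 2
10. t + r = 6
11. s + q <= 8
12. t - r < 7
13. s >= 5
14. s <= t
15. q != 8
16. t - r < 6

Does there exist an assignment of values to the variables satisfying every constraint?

From constraint 13: s ≥ 5. From constraints 2 and 9: s ≤ p and p ≤ 2, so s ≤ 2. But 2 < 5, so no value of s works.

Unsatisfiable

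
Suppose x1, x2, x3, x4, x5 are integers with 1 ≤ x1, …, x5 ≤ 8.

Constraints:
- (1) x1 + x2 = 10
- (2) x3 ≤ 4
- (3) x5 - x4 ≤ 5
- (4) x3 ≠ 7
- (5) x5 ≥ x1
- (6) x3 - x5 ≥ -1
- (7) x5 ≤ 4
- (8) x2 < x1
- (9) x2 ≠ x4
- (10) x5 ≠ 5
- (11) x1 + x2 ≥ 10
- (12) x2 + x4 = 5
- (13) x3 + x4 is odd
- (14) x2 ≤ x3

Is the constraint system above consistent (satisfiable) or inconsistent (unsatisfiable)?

From constraints 5 and 7: x1 ≤ x5 ≤ 4. From constraints 2 and 14: x2 ≤ x3 ≤ 4. Hence x1 + x2 ≤ 8. But constraint 1 requires x1 + x2 = 10, and 10 > 8. Contradiction.

Unsatisfiable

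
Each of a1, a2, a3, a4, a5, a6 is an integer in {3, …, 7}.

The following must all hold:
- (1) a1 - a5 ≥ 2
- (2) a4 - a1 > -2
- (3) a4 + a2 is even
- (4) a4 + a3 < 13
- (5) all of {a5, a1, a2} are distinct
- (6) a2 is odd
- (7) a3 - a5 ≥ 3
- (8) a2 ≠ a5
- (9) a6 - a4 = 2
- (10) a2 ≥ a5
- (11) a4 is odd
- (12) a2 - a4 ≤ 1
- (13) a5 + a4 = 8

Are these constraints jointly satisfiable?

Satisfiable

The assignment a1 = 6, a2 = 5, a3 = 7, a4 = 5, a5 = 3, a6 = 7 works:
  constraint 1 holds since a1 - a5 = 3.
  constraint 2 holds since a4 - a1 = -1.
  constraint 4 holds since a4 + a3 = 12.
The rest check out directly.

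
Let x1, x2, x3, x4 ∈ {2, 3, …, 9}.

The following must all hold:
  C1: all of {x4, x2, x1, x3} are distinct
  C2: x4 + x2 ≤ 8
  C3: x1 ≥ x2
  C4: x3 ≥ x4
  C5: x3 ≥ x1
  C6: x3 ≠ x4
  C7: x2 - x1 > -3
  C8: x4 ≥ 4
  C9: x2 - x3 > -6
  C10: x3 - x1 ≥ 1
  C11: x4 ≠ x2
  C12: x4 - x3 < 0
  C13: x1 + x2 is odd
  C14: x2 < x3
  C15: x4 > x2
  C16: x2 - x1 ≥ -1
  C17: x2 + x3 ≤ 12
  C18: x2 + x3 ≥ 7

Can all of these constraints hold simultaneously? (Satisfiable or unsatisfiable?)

Setting (x1, x2, x3, x4) = (3, 2, 7, 4) satisfies everything: constraint 2: x4 + x2 = 6; constraint 7: x2 - x1 = -1, and the others follow.

Satisfiable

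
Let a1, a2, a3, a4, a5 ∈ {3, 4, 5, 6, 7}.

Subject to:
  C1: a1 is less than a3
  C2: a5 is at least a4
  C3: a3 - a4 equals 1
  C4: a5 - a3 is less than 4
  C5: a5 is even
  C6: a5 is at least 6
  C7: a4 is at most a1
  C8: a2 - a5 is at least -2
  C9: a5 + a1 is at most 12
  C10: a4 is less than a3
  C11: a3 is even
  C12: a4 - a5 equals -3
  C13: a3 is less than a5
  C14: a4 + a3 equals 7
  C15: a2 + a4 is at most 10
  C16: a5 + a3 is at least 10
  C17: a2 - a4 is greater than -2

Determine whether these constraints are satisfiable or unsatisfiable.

The assignment a1 = 3, a2 = 4, a3 = 4, a4 = 3, a5 = 6 works:
  constraint 3 holds since a3 - a4 = 1.
  constraint 4 holds since a5 - a3 = 2.
  constraint 8 holds since a2 - a5 = -2.
The rest check out directly.

Satisfiable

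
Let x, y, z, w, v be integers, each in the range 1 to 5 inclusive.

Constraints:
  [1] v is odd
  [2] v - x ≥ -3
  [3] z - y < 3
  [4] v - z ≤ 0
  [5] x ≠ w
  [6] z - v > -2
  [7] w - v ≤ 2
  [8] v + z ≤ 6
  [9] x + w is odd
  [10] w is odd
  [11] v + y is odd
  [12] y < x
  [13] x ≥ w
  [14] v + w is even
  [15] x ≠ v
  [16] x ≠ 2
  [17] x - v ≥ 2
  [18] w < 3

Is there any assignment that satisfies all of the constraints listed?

Try x = 4, y = 2, z = 2, w = 1, v = 1.
Check constraint 2: v - x = -3; constraint 3: z - y = 0. The remaining constraints are straightforward to verify.

Satisfiable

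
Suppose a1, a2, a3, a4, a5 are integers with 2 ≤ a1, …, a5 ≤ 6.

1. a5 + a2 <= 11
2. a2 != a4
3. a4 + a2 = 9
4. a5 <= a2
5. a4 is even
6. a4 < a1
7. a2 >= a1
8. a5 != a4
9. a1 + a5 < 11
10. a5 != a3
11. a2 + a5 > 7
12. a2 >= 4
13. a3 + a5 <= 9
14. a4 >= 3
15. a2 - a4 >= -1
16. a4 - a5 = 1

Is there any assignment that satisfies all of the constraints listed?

Take a1 = 5, a2 = 5, a3 = 4, a4 = 4, a5 = 3. Then constraint 1: a5 + a2 = 8; constraint 3: a4 + a2 = 9; constraint 9: a1 + a5 = 8, and every other listed constraint is also met.

Satisfiable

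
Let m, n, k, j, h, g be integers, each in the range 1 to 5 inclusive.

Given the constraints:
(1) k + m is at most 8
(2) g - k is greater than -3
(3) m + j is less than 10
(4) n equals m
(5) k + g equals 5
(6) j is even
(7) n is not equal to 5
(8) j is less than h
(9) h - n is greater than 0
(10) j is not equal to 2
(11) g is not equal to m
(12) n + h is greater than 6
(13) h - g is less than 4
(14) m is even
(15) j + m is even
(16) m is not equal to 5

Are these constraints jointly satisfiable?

Setting (m, n, k, j, h, g) = (4, 4, 3, 4, 5, 2) satisfies everything: constraint 1: k + m = 7; constraint 2: g - k = -1; constraint 3: m + j = 8, and the others follow.

Satisfiable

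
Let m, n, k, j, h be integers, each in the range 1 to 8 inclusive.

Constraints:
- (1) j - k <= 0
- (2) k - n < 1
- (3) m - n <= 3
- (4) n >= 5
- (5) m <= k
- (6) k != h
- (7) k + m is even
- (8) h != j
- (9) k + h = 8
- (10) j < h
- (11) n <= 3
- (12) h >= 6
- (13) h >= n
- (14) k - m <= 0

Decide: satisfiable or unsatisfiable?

From constraint 4: n ≥ 5. From constraint 11: n ≤ 3. But 3 < 5, so no value of n works.

Unsatisfiable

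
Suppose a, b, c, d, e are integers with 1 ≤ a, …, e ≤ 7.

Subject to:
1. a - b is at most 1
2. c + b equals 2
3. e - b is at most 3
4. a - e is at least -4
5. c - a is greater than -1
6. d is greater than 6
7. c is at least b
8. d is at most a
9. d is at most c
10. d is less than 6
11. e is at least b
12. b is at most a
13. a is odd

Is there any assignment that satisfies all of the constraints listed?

From constraint 6: d ≥ 7. From constraint 10: d ≤ 5. But 5 < 7, so no value of d works.

Unsatisfiable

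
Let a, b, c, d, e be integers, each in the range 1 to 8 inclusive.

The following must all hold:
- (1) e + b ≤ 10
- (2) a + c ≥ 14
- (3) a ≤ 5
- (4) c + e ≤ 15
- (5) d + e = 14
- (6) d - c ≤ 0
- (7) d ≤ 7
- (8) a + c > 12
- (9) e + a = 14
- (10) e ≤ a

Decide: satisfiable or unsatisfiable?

From constraint 7: d ≤ 7. From constraints 3 and 10: e ≤ a ≤ 5. Hence d + e ≤ 12. But constraint 5 requires d + e = 14, and 14 > 12. Contradiction.

Unsatisfiable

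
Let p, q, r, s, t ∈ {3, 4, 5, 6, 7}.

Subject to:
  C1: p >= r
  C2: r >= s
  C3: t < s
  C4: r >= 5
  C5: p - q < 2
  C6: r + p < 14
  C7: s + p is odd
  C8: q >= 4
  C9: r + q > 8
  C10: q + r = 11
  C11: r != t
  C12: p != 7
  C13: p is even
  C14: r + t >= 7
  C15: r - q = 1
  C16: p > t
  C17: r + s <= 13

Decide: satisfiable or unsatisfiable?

One satisfying assignment is p = 6, q = 5, r = 6, s = 5, t = 3.
For the less obvious constraints — constraint 5: p - q = 1; constraint 6: r + p = 12; constraint 9: r + q = 11 — and the others hold by inspection.

Satisfiable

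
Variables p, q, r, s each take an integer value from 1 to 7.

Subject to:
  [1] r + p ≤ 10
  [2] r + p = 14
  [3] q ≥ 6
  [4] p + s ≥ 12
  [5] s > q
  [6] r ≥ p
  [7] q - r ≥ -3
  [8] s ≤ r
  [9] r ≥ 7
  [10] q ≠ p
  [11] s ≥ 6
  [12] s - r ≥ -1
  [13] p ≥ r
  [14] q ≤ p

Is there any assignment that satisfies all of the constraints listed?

From constraints 8 and 11: r ≥ s ≥ 6. From constraints 3 and 14: p ≥ q ≥ 6. Hence r + p ≥ 12. But constraint 1 requires r + p ≤ 10, and 10 < 12. Contradiction.

Unsatisfiable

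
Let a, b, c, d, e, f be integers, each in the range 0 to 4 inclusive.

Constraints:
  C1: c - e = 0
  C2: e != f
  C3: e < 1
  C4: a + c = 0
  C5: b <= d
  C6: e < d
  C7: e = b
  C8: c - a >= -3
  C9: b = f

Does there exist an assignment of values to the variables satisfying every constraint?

Unsatisfiable

From constraints 7 and 9, e = b = f, so e = f. But constraint 2 says e ≠ f. Contradiction.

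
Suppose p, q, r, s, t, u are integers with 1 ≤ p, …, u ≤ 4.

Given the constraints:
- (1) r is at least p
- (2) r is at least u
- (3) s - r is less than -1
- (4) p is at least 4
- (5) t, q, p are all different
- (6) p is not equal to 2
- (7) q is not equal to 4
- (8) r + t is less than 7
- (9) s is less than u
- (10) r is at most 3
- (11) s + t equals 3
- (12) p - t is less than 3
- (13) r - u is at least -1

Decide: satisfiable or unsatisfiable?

Unsatisfiable

From constraints 1 and 4: r ≥ p and p ≥ 4, so r ≥ 4. From constraint 10: r ≤ 3. But 3 < 4, so no value of r works.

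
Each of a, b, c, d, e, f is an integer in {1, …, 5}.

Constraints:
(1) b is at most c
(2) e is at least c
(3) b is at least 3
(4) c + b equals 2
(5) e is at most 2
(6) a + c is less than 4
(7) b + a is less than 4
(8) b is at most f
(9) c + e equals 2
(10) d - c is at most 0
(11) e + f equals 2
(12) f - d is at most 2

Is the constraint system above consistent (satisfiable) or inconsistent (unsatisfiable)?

Unsatisfiable

From constraints 1 and 3: c ≥ b and b ≥ 3, so c ≥ 3. From constraints 2 and 5: c ≤ e and e ≤ 2, so c ≤ 2. But 2 < 3, so no value of c works.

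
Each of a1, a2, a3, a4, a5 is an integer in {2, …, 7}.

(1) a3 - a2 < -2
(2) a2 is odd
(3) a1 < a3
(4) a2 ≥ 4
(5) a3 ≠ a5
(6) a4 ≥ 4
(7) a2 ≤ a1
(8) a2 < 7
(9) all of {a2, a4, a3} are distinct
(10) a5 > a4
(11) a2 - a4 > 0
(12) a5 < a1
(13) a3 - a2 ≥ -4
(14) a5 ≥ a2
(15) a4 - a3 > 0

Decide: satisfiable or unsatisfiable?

Unsatisfiable

Constraints 3, 11, 12, 14, and 15 give a1 < a3, a3 < a4, a4 < a2, a2 ≤ a5, a5 < a1. Chaining: a1 < a3 < a4 < a2 ≤ a5 < a1, which forces a1 < a1 — impossible.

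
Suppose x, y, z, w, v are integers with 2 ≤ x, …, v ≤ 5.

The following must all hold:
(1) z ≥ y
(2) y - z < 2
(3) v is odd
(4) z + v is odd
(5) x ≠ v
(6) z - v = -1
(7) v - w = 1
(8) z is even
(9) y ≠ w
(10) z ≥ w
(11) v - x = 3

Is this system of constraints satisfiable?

Satisfiable

Setting (x, y, z, w, v) = (2, 3, 4, 4, 5) satisfies everything: constraint 2: y - z = -1; constraint 6: z - v = -1, and the others follow.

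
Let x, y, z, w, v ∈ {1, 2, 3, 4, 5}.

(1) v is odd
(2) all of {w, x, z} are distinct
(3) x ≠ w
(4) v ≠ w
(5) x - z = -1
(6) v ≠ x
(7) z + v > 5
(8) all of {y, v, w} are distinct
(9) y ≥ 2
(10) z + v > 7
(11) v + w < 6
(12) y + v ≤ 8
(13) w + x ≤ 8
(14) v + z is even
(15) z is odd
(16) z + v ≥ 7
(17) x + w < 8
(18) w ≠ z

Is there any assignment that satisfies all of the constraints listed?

Satisfiable

The assignment x = 4, y = 4, z = 5, w = 2, v = 3 works:
  constraint 5 holds since x - z = -1.
  constraint 7 holds since z + v = 8.
  constraint 10 holds since z + v = 8.
The rest check out directly.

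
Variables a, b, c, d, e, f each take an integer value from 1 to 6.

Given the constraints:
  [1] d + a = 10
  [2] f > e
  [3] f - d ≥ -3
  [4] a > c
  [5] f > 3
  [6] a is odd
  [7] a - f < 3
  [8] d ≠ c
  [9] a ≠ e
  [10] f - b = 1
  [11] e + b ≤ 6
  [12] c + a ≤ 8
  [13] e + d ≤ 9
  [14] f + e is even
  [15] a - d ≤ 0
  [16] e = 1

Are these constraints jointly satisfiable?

The assignment a = 5, b = 4, c = 3, d = 5, e = 1, f = 5 works:
  constraint 1 holds since d + a = 10.
  constraint 3 holds since f - d = 0.
The rest check out directly.

Satisfiable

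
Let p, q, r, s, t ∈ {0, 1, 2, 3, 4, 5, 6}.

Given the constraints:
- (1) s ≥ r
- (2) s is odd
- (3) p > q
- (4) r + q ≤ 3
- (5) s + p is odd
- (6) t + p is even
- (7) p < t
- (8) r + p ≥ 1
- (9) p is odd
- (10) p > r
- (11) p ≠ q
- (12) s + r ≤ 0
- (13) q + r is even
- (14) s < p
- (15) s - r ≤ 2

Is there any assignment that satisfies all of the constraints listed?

Unsatisfiable

Constraint 2 makes s odd and constraint 9 makes p odd, so s + p must be even. Constraint 5 says s + p is odd — contradiction.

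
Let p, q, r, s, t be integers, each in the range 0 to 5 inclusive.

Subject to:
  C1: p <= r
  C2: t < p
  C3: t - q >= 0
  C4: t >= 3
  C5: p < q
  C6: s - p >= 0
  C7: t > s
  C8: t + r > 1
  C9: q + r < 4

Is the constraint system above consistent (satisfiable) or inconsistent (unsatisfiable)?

Constraints 2, 3, and 5 give p < q, q ≤ t, t < p. Chaining: p < q ≤ t < p, which forces p < p — impossible.

Unsatisfiable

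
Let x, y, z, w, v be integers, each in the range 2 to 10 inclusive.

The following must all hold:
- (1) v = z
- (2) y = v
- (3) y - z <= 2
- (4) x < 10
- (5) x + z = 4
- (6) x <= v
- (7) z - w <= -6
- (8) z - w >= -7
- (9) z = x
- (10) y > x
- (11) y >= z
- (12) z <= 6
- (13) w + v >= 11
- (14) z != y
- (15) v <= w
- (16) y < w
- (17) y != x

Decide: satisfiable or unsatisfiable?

Unsatisfiable

From constraints 1, 2, and 9, y = v = z = x, so y = x. But constraint 17 says y ≠ x. Contradiction.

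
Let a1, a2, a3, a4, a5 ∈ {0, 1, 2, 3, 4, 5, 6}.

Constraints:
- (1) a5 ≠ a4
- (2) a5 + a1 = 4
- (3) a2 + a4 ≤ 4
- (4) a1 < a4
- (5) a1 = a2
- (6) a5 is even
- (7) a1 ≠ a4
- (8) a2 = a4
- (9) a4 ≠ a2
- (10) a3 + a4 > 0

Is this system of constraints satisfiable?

Unsatisfiable

From constraints 5 and 8, a1 = a2 = a4, so a1 = a4. But constraint 7 says a1 ≠ a4. Contradiction.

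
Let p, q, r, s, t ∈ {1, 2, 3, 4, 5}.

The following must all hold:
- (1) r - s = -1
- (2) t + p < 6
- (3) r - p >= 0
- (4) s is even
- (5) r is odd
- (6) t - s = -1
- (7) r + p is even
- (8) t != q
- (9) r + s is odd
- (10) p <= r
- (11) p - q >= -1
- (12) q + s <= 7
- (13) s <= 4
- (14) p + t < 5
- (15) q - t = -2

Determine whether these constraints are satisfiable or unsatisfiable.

Satisfiable

Try p = 1, q = 1, r = 3, s = 4, t = 3.
Check constraint 1: r - s = -1; constraint 2: t + p = 4. The remaining constraints are straightforward to verify.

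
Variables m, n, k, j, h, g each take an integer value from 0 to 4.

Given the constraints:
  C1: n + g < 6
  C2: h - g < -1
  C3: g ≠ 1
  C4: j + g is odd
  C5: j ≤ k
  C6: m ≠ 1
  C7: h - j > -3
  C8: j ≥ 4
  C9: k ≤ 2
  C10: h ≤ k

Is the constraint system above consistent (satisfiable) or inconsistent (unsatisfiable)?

From constraints 5 and 8: k ≥ j and j ≥ 4, so k ≥ 4. From constraint 9: k ≤ 2. But 2 < 4, so no value of k works.

Unsatisfiable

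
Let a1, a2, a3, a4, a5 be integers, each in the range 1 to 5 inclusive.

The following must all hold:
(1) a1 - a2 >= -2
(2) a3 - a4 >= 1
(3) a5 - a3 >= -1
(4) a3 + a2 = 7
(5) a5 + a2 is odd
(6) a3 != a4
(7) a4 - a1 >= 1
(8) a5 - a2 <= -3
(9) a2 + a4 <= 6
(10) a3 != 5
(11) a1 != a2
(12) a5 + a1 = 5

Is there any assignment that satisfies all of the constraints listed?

Unsatisfiable

Constraints 1, 2, 3, 7, and 8 give a2 − a5 ≥ 3, a5 − a3 ≥ -1, a3 − a4 ≥ 1, a4 − a1 ≥ 1, a1 − a2 ≥ -2.
Adding all 5 inequalities: the left sides telescope to 0, and the right sides sum to 3 + (-1) + 1 + 1 + (-2) = 2. So 0 ≥ 2, which is false.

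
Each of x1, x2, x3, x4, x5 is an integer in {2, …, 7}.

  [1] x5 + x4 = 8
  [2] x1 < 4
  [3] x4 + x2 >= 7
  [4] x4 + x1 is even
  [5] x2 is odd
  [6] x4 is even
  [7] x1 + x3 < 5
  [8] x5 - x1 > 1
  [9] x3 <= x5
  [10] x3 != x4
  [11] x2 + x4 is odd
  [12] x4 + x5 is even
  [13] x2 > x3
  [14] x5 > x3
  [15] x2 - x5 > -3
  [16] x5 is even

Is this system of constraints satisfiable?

Take x1 = 2, x2 = 3, x3 = 2, x4 = 4, x5 = 4. Then constraint 1: x5 + x4 = 8; constraint 3: x4 + x2 = 7, and every other listed constraint is also met.

Satisfiable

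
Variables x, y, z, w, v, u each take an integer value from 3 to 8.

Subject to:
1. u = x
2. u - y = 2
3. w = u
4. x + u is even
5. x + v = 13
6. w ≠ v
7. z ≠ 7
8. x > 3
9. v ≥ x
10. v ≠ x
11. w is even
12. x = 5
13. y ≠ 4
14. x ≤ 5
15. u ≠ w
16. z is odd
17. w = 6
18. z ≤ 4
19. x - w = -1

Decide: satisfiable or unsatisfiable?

Constraint 17 fixes w = 6 and constraint 12 fixes x = 5. Constraints 1 and 3 give w = u = x, so w = x. But 6 ≠ 5 — contradiction.

Unsatisfiable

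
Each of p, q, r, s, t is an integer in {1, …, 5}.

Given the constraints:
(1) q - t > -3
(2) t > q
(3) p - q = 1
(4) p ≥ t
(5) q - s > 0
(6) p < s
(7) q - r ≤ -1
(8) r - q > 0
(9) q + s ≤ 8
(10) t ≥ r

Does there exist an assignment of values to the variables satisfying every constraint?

Unsatisfiable

Constraints 4, 5, 6, 8, and 10 give t ≤ p, p < s, s < q, q < r, r ≤ t. Chaining: t ≤ p < s < q < r ≤ t, which forces t < t — impossible.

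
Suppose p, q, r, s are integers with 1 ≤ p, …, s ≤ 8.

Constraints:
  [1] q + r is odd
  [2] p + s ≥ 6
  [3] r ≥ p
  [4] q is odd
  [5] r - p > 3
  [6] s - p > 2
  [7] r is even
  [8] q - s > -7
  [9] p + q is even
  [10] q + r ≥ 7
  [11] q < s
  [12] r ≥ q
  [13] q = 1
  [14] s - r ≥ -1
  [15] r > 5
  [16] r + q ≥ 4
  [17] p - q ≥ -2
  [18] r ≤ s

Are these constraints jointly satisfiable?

Try p = 1, q = 1, r = 6, s = 6.
Check constraint 2: p + s = 7; constraint 5: r - p = 5; constraint 6: s - p = 5. The remaining constraints are straightforward to verify.

Satisfiable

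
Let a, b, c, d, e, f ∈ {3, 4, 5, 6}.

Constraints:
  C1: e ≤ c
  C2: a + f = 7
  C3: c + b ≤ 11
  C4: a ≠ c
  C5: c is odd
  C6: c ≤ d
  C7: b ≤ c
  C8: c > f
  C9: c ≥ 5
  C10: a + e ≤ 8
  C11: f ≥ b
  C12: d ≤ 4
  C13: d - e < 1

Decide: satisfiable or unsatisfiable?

Unsatisfiable

From constraint 9: c ≥ 5. From constraints 6 and 12: c ≤ d and d ≤ 4, so c ≤ 4. But 4 < 5, so no value of c works.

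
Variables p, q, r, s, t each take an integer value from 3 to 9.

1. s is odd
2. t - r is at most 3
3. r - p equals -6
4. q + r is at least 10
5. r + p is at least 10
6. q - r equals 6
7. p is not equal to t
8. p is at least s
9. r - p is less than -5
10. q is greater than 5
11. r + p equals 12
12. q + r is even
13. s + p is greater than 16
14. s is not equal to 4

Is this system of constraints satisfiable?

Satisfiable

Take p = 9, q = 9, r = 3, s = 9, t = 3. Then constraint 2: t - r = 0; constraint 3: r - p = -6, and every other listed constraint is also met.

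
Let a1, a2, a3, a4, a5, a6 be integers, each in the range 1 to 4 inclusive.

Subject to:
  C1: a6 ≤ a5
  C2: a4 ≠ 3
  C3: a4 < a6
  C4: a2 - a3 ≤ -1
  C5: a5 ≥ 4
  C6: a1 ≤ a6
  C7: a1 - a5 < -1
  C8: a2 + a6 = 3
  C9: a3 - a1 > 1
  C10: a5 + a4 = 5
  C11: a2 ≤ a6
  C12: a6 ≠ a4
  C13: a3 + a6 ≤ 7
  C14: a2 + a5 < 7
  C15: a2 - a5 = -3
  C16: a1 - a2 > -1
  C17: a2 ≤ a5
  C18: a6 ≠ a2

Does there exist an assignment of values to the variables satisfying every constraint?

The assignment a1 = 2, a2 = 1, a3 = 4, a4 = 1, a5 = 4, a6 = 2 works:
  constraint 4 holds since a2 - a3 = -3.
  constraint 7 holds since a1 - a5 = -2.
The rest check out directly.

Satisfiable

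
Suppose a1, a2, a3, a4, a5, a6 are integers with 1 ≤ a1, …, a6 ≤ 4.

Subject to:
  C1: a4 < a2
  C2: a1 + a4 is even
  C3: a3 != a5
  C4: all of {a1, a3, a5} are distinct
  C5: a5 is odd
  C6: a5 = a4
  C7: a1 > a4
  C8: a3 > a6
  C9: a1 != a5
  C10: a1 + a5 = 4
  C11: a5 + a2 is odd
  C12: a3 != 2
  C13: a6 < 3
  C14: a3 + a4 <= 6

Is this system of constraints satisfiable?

Setting (a1, a2, a3, a4, a5, a6) = (3, 4, 4, 1, 1, 1) satisfies everything: constraint 10: a1 + a5 = 4; constraint 14: a3 + a4 = 5, and the others follow.

Satisfiable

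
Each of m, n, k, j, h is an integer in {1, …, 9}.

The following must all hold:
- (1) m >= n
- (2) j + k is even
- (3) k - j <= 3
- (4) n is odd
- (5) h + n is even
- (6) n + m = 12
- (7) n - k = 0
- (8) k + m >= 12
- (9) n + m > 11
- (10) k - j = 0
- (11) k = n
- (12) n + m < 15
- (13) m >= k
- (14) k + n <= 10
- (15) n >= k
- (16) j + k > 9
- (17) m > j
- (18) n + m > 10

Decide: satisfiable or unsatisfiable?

Try m = 7, n = 5, k = 5, j = 5, h = 7.
Check constraint 3: k - j = 0; constraint 6: n + m = 12. The remaining constraints are straightforward to verify.

Satisfiable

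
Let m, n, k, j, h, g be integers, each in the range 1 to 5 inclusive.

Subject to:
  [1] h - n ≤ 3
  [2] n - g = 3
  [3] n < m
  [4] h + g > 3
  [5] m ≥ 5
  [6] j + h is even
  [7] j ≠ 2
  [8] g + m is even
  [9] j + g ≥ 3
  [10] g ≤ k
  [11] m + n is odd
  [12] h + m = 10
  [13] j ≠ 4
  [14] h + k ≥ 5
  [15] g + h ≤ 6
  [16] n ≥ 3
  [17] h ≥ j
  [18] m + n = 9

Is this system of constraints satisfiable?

Try m = 5, n = 4, k = 1, j = 3, h = 5, g = 1.
Check constraint 1: h - n = 1; constraint 2: n - g = 3. The remaining constraints are straightforward to verify.

Satisfiable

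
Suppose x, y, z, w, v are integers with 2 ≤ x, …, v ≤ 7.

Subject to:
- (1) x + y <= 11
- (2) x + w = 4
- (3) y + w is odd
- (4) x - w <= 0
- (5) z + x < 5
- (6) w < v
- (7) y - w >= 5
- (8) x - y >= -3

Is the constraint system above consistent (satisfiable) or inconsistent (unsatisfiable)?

Constraints 4, 7, and 8 give w − x ≥ 0, x − y ≥ -3, y − w ≥ 5.
Adding all 3 inequalities: the left sides telescope to 0, and the right sides sum to 0 + (-3) + 5 = 2. So 0 ≥ 2, which is false.

Unsatisfiable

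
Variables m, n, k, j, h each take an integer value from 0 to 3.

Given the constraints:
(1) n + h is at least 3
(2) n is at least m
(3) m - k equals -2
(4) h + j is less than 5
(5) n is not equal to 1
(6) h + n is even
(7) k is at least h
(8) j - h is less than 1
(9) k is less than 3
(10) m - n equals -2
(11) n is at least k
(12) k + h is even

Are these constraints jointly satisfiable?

Satisfiable

Setting (m, n, k, j, h) = (0, 2, 2, 0, 2) satisfies everything: constraint 1: n + h = 4; constraint 3: m - k = -2; constraint 4: h + j = 2, and the others follow.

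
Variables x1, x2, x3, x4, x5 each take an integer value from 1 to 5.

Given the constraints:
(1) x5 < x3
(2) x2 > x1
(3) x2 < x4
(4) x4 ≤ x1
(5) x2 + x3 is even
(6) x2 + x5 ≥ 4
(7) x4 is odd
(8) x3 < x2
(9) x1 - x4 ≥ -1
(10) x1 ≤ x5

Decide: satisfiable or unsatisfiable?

Unsatisfiable

Constraints 1, 3, 4, 8, and 10 give x1 ≤ x5, x5 < x3, x3 < x2, x2 < x4, x4 ≤ x1. Chaining: x1 ≤ x5 < x3 < x2 < x4 ≤ x1, which forces x1 < x1 — impossible.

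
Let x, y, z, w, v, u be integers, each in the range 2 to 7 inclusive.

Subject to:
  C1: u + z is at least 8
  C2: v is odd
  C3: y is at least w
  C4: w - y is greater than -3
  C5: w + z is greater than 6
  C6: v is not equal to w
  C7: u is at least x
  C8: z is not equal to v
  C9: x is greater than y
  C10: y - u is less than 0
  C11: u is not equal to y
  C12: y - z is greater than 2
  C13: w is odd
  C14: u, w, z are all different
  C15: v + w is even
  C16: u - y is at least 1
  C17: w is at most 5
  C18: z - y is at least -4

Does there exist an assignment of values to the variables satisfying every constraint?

Setting (x, y, z, w, v, u) = (7, 6, 2, 5, 7, 7) satisfies everything: constraint 1: u + z = 9; constraint 4: w - y = -1, and the others follow.

Satisfiable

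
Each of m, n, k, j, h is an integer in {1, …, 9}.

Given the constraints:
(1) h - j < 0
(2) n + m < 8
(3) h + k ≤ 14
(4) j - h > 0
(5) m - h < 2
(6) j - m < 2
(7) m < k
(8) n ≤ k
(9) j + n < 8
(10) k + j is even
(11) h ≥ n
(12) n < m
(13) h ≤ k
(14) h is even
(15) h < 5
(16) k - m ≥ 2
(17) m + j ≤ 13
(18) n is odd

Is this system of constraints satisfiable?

Satisfiable

One satisfying assignment is m = 5, n = 1, k = 8, j = 6, h = 4.
For the less obvious constraints — constraint 1: h - j = -2; constraint 2: n + m = 6 — and the others hold by inspection.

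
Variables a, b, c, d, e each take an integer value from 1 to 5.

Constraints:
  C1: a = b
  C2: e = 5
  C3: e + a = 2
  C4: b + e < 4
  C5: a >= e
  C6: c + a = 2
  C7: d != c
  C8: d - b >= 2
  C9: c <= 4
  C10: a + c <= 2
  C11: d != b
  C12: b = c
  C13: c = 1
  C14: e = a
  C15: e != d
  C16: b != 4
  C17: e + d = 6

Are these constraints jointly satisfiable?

Unsatisfiable

Constraint 2 fixes e = 5 and constraint 13 fixes c = 1. Constraints 1, 12, and 14 give e = a = b = c, so e = c. But 5 ≠ 1 — contradiction.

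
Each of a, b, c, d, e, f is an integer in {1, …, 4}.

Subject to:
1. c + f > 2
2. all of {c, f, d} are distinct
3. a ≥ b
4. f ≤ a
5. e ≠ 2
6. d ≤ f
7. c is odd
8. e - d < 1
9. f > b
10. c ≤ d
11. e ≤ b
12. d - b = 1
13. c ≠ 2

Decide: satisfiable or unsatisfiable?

Take a = 4, b = 1, c = 1, d = 2, e = 1, f = 4. Then constraint 1: c + f = 5; constraint 8: e - d = -1; constraint 12: d - b = 1, and every other listed constraint is also met.

Satisfiable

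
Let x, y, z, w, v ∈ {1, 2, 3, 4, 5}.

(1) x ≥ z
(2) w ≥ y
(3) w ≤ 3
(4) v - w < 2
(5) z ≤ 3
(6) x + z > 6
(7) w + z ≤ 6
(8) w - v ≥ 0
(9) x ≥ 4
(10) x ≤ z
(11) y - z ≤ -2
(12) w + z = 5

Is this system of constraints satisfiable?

From constraints 9 and 10: z ≥ x and x ≥ 4, so z ≥ 4. From constraint 5: z ≤ 3. But 3 < 4, so no value of z works.

Unsatisfiable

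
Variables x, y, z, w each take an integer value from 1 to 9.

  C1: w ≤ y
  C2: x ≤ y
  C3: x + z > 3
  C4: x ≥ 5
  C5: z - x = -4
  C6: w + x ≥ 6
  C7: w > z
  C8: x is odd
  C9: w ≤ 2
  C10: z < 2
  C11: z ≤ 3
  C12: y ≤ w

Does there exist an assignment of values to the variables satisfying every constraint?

From constraints 2 and 4: y ≥ x and x ≥ 5, so y ≥ 5. From constraints 9 and 12: y ≤ w and w ≤ 2, so y ≤ 2. But 2 < 5, so no value of y works.

Unsatisfiable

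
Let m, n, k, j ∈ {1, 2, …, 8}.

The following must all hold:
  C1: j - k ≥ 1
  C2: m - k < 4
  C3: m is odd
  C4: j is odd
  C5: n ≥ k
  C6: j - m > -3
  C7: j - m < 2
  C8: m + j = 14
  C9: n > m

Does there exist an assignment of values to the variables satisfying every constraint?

Satisfiable

Take m = 7, n = 8, k = 4, j = 7. Then constraint 1: j - k = 3; constraint 2: m - k = 3; constraint 6: j - m = 0, and every other listed constraint is also met.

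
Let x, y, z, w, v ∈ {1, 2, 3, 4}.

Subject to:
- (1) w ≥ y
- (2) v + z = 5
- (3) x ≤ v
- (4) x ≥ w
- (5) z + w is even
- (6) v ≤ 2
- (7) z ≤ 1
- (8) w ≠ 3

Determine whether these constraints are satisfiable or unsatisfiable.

Unsatisfiable

From constraint 6: v ≤ 2. From constraint 7: z ≤ 1. Hence v + z ≤ 3. But constraint 2 requires v + z = 5, and 5 > 3. Contradiction.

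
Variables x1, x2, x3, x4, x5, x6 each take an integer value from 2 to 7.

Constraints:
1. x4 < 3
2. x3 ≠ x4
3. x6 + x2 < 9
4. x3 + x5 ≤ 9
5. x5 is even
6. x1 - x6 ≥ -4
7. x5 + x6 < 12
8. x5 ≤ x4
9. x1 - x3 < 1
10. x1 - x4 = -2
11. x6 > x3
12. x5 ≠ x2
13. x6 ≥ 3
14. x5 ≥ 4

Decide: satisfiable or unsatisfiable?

From constraints 8 and 14: x4 ≥ x5 and x5 ≥ 4, so x4 ≥ 4. From constraint 1: x4 ≤ 2. But 2 < 4, so no value of x4 works.

Unsatisfiable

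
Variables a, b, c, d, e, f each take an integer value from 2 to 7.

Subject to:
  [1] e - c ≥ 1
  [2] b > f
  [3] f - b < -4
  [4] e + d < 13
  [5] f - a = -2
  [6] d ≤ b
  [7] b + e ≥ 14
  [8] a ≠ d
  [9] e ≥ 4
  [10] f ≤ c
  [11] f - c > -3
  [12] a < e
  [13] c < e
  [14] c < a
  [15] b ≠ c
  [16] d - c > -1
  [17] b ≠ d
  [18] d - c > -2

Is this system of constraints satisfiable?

Satisfiable

Try a = 4, b = 7, c = 3, d = 3, e = 7, f = 2.
Check constraint 1: e - c = 4; constraint 3: f - b = -5. The remaining constraints are straightforward to verify.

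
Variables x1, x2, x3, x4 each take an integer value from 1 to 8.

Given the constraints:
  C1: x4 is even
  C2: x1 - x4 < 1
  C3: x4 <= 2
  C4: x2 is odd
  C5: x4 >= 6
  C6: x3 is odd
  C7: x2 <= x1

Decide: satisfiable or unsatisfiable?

From constraint 5: x4 ≥ 6. From constraint 3: x4 ≤ 2. But 2 < 6, so no value of x4 works.

Unsatisfiable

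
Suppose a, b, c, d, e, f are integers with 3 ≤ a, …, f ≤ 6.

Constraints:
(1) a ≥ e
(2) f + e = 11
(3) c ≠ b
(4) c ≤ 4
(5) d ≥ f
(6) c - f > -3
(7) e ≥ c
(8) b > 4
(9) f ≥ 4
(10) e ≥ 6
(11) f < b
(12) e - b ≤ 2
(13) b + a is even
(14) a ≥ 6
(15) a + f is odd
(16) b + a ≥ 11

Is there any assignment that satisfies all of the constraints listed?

Setting (a, b, c, d, e, f) = (6, 6, 3, 6, 6, 5) satisfies everything: constraint 2: f + e = 11; constraint 6: c - f = -2; constraint 12: e - b = 0, and the others follow.

Satisfiable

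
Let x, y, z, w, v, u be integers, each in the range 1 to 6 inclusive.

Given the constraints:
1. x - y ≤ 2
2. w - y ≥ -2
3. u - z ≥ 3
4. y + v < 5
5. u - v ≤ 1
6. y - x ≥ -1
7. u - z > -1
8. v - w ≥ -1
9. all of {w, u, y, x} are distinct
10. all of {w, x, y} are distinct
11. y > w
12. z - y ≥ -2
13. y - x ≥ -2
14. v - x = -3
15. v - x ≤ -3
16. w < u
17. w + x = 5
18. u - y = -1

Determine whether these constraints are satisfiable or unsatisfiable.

Constraints 3, 5, 6, 12, and 15 give v − u ≥ -1, u − z ≥ 3, z − y ≥ -2, y − x ≥ -1, x − v ≥ 3.
Adding all 5 inequalities: the left sides telescope to 0, and the right sides sum to (-1) + 3 + (-2) + (-1) + 3 = 2. So 0 ≥ 2, which is false.

Unsatisfiable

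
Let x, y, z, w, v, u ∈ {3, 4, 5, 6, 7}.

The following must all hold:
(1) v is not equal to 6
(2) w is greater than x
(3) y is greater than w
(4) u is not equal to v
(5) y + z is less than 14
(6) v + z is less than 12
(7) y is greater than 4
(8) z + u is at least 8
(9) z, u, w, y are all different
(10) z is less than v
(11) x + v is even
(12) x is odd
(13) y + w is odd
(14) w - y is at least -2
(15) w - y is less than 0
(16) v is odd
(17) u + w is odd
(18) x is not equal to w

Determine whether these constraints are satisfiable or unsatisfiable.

Satisfiable

Setting (x, y, z, w, v, u) = (5, 7, 4, 6, 7, 5) satisfies everything: constraint 5: y + z = 11; constraint 6: v + z = 11, and the others follow.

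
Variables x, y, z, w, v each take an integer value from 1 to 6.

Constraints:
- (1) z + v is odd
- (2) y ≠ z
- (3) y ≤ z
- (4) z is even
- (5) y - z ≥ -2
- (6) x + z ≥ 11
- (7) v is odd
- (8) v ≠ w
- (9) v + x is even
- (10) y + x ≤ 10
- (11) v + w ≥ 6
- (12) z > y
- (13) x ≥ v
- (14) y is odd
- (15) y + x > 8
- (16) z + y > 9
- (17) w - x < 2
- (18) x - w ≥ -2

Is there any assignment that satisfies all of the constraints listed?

Try x = 5, y = 5, z = 6, w = 6, v = 1.
Check constraint 5: y - z = -1; constraint 6: x + z = 11; constraint 10: y + x = 10. The remaining constraints are straightforward to verify.

Satisfiable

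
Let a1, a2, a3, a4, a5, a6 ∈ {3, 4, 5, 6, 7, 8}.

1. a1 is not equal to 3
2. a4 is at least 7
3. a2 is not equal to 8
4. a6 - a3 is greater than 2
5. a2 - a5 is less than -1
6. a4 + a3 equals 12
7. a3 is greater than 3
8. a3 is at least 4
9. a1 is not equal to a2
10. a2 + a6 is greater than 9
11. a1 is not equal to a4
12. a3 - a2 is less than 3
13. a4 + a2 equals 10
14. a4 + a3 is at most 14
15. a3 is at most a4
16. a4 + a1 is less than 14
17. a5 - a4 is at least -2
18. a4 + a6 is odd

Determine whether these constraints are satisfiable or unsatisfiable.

Satisfiable

Take a1 = 4, a2 = 3, a3 = 5, a4 = 7, a5 = 7, a6 = 8. Then constraint 4: a6 - a3 = 3; constraint 5: a2 - a5 = -4; constraint 6: a4 + a3 = 12, and every other listed constraint is also met.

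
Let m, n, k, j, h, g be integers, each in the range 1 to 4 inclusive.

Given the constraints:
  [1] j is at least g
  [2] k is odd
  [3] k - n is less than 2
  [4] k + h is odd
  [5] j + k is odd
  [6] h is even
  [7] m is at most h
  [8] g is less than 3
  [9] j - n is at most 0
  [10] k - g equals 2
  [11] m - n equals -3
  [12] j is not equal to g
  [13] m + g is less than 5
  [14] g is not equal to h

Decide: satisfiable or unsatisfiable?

Satisfiable

The assignment m = 1, n = 4, k = 3, j = 4, h = 2, g = 1 works:
  constraint 3 holds since k - n = -1.
  constraint 9 holds since j - n = 0.
  constraint 10 holds since k - g = 2.
The rest check out directly.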